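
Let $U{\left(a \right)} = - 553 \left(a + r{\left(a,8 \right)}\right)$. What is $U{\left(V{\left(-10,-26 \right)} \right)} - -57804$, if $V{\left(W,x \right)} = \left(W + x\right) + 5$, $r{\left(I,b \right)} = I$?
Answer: $92090$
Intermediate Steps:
$V{\left(W,x \right)} = 5 + W + x$
$U{\left(a \right)} = - 1106 a$ ($U{\left(a \right)} = - 553 \left(a + a\right) = - 553 \cdot 2 a = - 1106 a$)
$U{\left(V{\left(-10,-26 \right)} \right)} - -57804 = - 1106 \left(5 - 10 - 26\right) - -57804 = \left(-1106\right) \left(-31\right) + 57804 = 34286 + 57804 = 92090$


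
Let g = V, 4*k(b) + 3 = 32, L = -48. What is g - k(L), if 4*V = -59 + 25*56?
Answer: 328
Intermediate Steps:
k(b) = 29/4 (k(b) = -3/4 + (1/4)*32 = -3/4 + 8 = 29/4)
V = 1341/4 (V = (-59 + 25*56)/4 = (-59 + 1400)/4 = (1/4)*1341 = 1341/4 ≈ 335.25)
g = 1341/4 ≈ 335.25
g - k(L) = 1341/4 - 1*29/4 = 1341/4 - 29/4 = 328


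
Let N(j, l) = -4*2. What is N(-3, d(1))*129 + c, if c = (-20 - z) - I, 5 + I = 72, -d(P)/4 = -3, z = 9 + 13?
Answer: -1141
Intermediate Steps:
z = 22
d(P) = 12 (d(P) = -4*(-3) = 12)
I = 67 (I = -5 + 72 = 67)
N(j, l) = -8
c = -109 (c = (-20 - 1*22) - 1*67 = (-20 - 22) - 67 = -42 - 67 = -109)
N(-3, d(1))*129 + c = -8*129 - 109 = -1032 - 109 = -1141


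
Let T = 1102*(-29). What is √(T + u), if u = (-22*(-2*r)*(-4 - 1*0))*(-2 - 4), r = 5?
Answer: I*√26678 ≈ 163.33*I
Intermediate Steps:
u = 5280 (u = (-22*(-2*5)*(-4 - 1*0))*(-2 - 4) = -(-220)*(-4 + 0)*(-6) = -(-220)*(-4)*(-6) = -22*40*(-6) = -880*(-6) = 5280)
T = -31958
√(T + u) = √(-31958 + 5280) = √(-26678) = I*√26678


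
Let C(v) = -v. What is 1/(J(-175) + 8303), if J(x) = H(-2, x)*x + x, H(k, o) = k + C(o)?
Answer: -1/22147 ≈ -4.5153e-5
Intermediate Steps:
H(k, o) = k - o
J(x) = x + x*(-2 - x) (J(x) = (-2 - x)*x + x = x*(-2 - x) + x = x + x*(-2 - x))
1/(J(-175) + 8303) = 1/(-1*(-175)*(1 - 175) + 8303) = 1/(-1*(-175)*(-174) + 8303) = 1/(-30450 + 8303) = 1/(-22147) = -1/22147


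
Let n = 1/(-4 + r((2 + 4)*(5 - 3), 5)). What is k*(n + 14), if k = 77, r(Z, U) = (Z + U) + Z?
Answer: 27027/25 ≈ 1081.1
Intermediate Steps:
r(Z, U) = U + 2*Z (r(Z, U) = (U + Z) + Z = U + 2*Z)
n = 1/25 (n = 1/(-4 + (5 + 2*((2 + 4)*(5 - 3)))) = 1/(-4 + (5 + 2*(6*2))) = 1/(-4 + (5 + 2*12)) = 1/(-4 + (5 + 24)) = 1/(-4 + 29) = 1/25 ≈ 0.040000)
k*(n + 14) = 77*(1/25 + 14) = 77*(351/25) = 27027/25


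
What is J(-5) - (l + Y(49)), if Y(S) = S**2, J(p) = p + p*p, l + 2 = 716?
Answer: -3095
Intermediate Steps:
l = 714 (l = -2 + 716 = 714)
J(p) = p + p**2
J(-5) - (l + Y(49)) = -5*(1 - 5) - (714 + 49**2) = -5*(-4) - (714 + 2401) = 20 - 1*3115 = 20 - 3115 = -3095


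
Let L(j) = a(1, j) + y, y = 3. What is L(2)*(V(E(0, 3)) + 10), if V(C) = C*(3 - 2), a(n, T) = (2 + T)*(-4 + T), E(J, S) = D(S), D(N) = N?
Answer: -65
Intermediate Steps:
E(J, S) = S
a(n, T) = (-4 + T)*(2 + T)
V(C) = C (V(C) = C*1 = C)
L(j) = -5 + j² - 2*j (L(j) = (-8 + j² - 2*j) + 3 = -5 + j² - 2*j)
L(2)*(V(E(0, 3)) + 10) = (-5 + 2² - 2*2)*(3 + 10) = (-5 + 4 - 4)*13 = -5*13 = -65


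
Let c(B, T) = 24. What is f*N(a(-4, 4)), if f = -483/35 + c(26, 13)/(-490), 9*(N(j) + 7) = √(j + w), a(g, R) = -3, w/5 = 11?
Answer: 3393/35 - 754*√13/245 ≈ 85.847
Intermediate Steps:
w = 55 (w = 5*11 = 55)
N(j) = -7 + √(55 + j)/9 (N(j) = -7 + √(j + 55)/9 = -7 + √(55 + j)/9)
f = -3393/245 (f = -483/35 + 24/(-490) = -483*1/35 + 24*(-1/490) = -69/5 - 12/245 = -3393/245 ≈ -13.849)
f*N(a(-4, 4)) = -3393*(-7 + √(55 - 3)/9)/245 = -3393*(-7 + √52/9)/245 = -3393*(-7 + (2*√13)/9)/245 = -3393*(-7 + 2*√13/9)/245 = 3393/35 - 754*√13/245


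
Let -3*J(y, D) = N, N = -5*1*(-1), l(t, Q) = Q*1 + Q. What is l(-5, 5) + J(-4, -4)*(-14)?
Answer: 100/3 ≈ 33.333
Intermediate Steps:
l(t, Q) = 2*Q (l(t, Q) = Q + Q = 2*Q)
N = 5 (N = -5*(-1) = 5)
J(y, D) = -5/3 (J(y, D) = -1/3*5 = -5/3)
l(-5, 5) + J(-4, -4)*(-14) = 2*5 - 5/3*(-14) = 10 + 70/3 = 100/3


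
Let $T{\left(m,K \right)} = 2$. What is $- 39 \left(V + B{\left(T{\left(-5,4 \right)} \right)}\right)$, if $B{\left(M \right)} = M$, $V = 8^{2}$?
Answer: $-2574$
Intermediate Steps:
$V = 64$
$- 39 \left(V + B{\left(T{\left(-5,4 \right)} \right)}\right) = - 39 \left(64 + 2\right) = \left(-39\right) 66 = -2574$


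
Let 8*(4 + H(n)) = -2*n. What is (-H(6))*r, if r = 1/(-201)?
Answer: -11/402 ≈ -0.027363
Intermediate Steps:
H(n) = -4 - n/4 (H(n) = -4 + (-2*n)/8 = -4 - n/4)
r = -1/201 ≈ -0.0049751
(-H(6))*r = -(-4 - 1/4*6)*(-1/201) = -(-4 - 3/2)*(-1/201) = -1*(-11/2)*(-1/201) = (11/2)*(-1/201) = -11/402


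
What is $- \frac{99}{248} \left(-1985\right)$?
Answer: $\frac{196515}{248} \approx 792.4$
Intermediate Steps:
$- \frac{99}{248} \left(-1985\right) = \left(-99\right) \frac{1}{248} \left(-1985\right) = \left(- \frac{99}{248}\right) \left(-1985\right) = \frac{196515}{248}$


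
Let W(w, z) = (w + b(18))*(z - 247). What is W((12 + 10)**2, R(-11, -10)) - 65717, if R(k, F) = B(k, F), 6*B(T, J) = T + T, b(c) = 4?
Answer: -564127/3 ≈ -1.8804e+5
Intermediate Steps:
B(T, J) = T/3 (B(T, J) = (T + T)/6 = (2*T)/6 = T/3)
R(k, F) = k/3
W(w, z) = (-247 + z)*(4 + w) (W(w, z) = (w + 4)*(z - 247) = (4 + w)*(-247 + z) = (-247 + z)*(4 + w))
W((12 + 10)**2, R(-11, -10)) - 65717 = (-988 - 247*(12 + 10)**2 + 4*((1/3)*(-11)) + (12 + 10)**2*((1/3)*(-11))) - 65717 = (-988 - 247*22**2 + 4*(-11/3) + 22**2*(-11/3)) - 65717 = (-988 - 247*484 - 44/3 + 484*(-11/3)) - 65717 = (-988 - 119548 - 44/3 - 5324/3) - 65717 = -366976/3 - 65717 = -564127/3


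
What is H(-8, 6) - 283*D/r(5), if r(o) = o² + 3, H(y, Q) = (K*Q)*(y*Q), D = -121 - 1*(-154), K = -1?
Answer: -1275/28 ≈ -45.536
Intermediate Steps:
D = 33 (D = -121 + 154 = 33)
H(y, Q) = -y*Q² (H(y, Q) = (-Q)*(y*Q) = (-Q)*(Q*y) = -y*Q²)
r(o) = 3 + o²
H(-8, 6) - 283*D/r(5) = -1*(-8)*6² - 9339/(3 + 5²) = -1*(-8)*36 - 9339/(3 + 25) = 288 - 9339/28 = -1275/28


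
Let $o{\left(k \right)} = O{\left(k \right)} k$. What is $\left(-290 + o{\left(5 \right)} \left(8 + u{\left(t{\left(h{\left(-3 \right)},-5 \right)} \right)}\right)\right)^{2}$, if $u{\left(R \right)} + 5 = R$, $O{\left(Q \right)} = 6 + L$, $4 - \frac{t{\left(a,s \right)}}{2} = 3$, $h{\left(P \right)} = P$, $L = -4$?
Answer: $57600$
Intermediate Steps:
$t{\left(a,s \right)} = 2$ ($t{\left(a,s \right)} = 8 - 6 = 2$)
$O{\left(Q \right)} = 2$ ($O{\left(Q \right)} = 6 - 4 = 2$)
$u{\left(R \right)} = -5 + R$
$o{\left(k \right)} = 2 k$
$\left(-290 + o{\left(5 \right)} \left(8 + u{\left(t{\left(h{\left(-3 \right)},-5 \right)} \right)}\right)\right)^{2} = \left(-290 + 2 \cdot 5 \left(8 + \left(-5 + 2\right)\right)\right)^{2} = \left(-290 + 10 \left(8 - 3\right)\right)^{2} = \left(-290 + 10 \cdot 5\right)^{2} = \left(-290 + 50\right)^{2} = \left(-240\right)^{2} = 57600$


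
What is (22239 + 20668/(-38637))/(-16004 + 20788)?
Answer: 859227575/184839408 ≈ 4.6485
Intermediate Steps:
(22239 + 20668/(-38637))/(-16004 + 20788) = (22239 + 20668*(-1/38637))/4784 = (22239 - 20668/38637)*(1/4784) = (859227575/38637)*(1/4784) = 859227575/184839408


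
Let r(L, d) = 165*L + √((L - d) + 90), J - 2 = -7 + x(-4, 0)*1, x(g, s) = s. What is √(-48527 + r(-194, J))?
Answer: √(-80537 + 3*I*√11) ≈ 0.018 + 283.79*I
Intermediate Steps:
J = -5 (J = 2 + (-7 + 0*1) = 2 + (-7 + 0) = 2 - 7 = -5)
r(L, d) = √(90 + L - d) + 165*L (r(L, d) = 165*L + √(90 + L - d) = √(90 + L - d) + 165*L)
√(-48527 + r(-194, J)) = √(-48527 + (√(90 - 194 - 1*(-5)) + 165*(-194))) = √(-48527 + (√(90 - 194 + 5) - 32010)) = √(-48527 + (√(-99) - 32010)) = √(-48527 + (3*I*√11 - 32010)) = √(-48527 + (-32010 + 3*I*√11)) = √(-80537 + 3*I*√11)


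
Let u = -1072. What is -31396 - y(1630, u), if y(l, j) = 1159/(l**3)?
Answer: -135968132813159/4330747000 ≈ -31396.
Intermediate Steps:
y(l, j) = 1159/l**3
-31396 - y(1630, u) = -31396 - 1159/1630**3 = -31396 - 1159/4330747000 = -135968132813159/4330747000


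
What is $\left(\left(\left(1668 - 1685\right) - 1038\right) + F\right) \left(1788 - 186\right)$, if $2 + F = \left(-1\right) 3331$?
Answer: $-7029576$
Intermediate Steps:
$F = -3333$ ($F = -2 - 3331 = -3333$)
$\left(\left(\left(1668 - 1685\right) - 1038\right) + F\right) \left(1788 - 186\right) = \left(\left(\left(1668 - 1685\right) - 1038\right) - 3333\right) \left(1788 - 186\right) = \left(\left(-17 - 1038\right) - 3333\right) 1602 = \left(-1055 - 3333\right) 1602 = \left(-4388\right) 1602 = -7029576$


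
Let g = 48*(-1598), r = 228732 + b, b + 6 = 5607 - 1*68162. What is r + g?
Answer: 89467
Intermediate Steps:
b = -62561 (b = -6 + (5607 - 1*68162) = -6 + (5607 - 68162) = -6 - 62555 = -62561)
r = 166171 (r = 228732 - 62561 = 166171)
g = -76704
r + g = 166171 - 76704 = 89467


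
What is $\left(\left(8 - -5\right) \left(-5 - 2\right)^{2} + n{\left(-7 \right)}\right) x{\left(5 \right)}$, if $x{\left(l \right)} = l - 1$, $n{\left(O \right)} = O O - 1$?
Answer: $2740$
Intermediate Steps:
$n{\left(O \right)} = -1 + O^{2}$ ($n{\left(O \right)} = O^{2} - 1 = -1 + O^{2}$)
$x{\left(l \right)} = -1 + l$
$\left(\left(8 - -5\right) \left(-5 - 2\right)^{2} + n{\left(-7 \right)}\right) x{\left(5 \right)} = \left(\left(8 - -5\right) \left(-5 - 2\right)^{2} - \left(1 - \left(-7\right)^{2}\right)\right) \left(-1 + 5\right) = \left(\left(8 + 5\right) \left(-7\right)^{2} + \left(-1 + 49\right)\right) 4 = \left(13 \cdot 49 + 48\right) 4 = \left(637 + 48\right) 4 = 685 \cdot 4 = 2740$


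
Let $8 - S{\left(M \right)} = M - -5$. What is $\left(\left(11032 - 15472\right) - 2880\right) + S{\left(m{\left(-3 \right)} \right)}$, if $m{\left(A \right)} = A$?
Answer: $-7314$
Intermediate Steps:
$S{\left(M \right)} = 3 - M$ ($S{\left(M \right)} = 8 - \left(M - -5\right) = 8 - \left(M + 5\right) = 8 - \left(5 + M\right) = 3 - M$)
$\left(\left(11032 - 15472\right) - 2880\right) + S{\left(m{\left(-3 \right)} \right)} = \left(\left(11032 - 15472\right) - 2880\right) + \left(3 - -3\right) = \left(\left(11032 - 15472\right) - 2880\right) + \left(3 + 3\right) = \left(-4440 - 2880\right) + 6 = -7320 + 6 = -7314$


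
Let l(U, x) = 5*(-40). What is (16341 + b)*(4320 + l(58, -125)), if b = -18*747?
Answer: 11927400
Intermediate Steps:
l(U, x) = -200
b = -13446
(16341 + b)*(4320 + l(58, -125)) = (16341 - 13446)*(4320 - 200) = 2895*4120 = 11927400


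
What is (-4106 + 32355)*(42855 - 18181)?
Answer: 697015826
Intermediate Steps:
(-4106 + 32355)*(42855 - 18181) = 28249*24674 = 697015826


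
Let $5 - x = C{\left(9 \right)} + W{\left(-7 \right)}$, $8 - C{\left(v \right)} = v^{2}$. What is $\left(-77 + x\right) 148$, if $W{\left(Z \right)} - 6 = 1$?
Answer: $-888$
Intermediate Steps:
$W{\left(Z \right)} = 7$ ($W{\left(Z \right)} = 6 + 1 = 7$)
$C{\left(v \right)} = 8 - v^{2}$
$x = 71$ ($x = 5 - \left(\left(8 - 9^{2}\right) + 7\right) = 5 - \left(\left(8 - 81\right) + 7\right) = 5 - \left(-73 + 7\right) = 5 - -66 = 5 + 66 = 71$)
$\left(-77 + x\right) 148 = \left(-77 + 71\right) 148 = \left(-6\right) 148 = -888$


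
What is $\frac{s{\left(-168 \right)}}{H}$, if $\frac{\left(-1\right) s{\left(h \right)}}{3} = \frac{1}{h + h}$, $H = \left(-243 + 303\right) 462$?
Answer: $\frac{1}{3104640} \approx 3.221 \cdot 10^{-7}$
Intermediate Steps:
$H = 27720$ ($H = 60 \cdot 462 = 27720$)
$s{\left(h \right)} = - \frac{3}{2 h}$ ($s{\left(h \right)} = - \frac{3}{h + h} = - \frac{3}{2 h}$)
$\frac{s{\left(-168 \right)}}{H} = \frac{\left(- \frac{3}{2}\right) \frac{1}{-168}}{27720} = \left(- \frac{3}{2}\right) \left(- \frac{1}{168}\right) \frac{1}{27720} = \frac{1}{112} \cdot \frac{1}{27720} = \frac{1}{3104640}$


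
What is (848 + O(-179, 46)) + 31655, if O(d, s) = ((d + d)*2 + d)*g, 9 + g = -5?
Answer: 45033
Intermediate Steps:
g = -14 (g = -9 - 5 = -14)
O(d, s) = -70*d (O(d, s) = ((d + d)*2 + d)*(-14) = ((2*d)*2 + d)*(-14) = (4*d + d)*(-14) = (5*d)*(-14) = -70*d)
(848 + O(-179, 46)) + 31655 = (848 - 70*(-179)) + 31655 = (848 + 12530) + 31655 = 13378 + 31655 = 45033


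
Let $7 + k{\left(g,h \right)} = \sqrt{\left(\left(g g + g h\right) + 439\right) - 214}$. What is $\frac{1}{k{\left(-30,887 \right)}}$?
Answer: $- \frac{7}{25534} - \frac{i \sqrt{25485}}{25534} \approx -0.00027414 - 0.0062521 i$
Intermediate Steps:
$k{\left(g,h \right)} = -7 + \sqrt{225 + g^{2} + g h}$ ($k{\left(g,h \right)} = -7 + \sqrt{\left(\left(g g + g h\right) + 439\right) - 214} = -7 + \sqrt{\left(\left(g^{2} + g h\right) + 439\right) - 214} = -7 + \sqrt{\left(439 + g^{2} + g h\right) - 214} = -7 + \sqrt{225 + g^{2} + g h}$)
$\frac{1}{k{\left(-30,887 \right)}} = \frac{1}{-7 + \sqrt{225 + \left(-30\right)^{2} - 26610}} = \frac{1}{-7 + \sqrt{225 + 900 - 26610}} = \frac{1}{-7 + \sqrt{-25485}} = \frac{1}{-7 + i \sqrt{25485}}$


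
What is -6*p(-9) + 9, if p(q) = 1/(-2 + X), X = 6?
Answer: 15/2 ≈ 7.5000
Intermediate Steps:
p(q) = ¼ (p(q) = 1/(-2 + 6) = 1/4 = ¼)
-6*p(-9) + 9 = -6*¼ + 9 = -3/2 + 9 = 15/2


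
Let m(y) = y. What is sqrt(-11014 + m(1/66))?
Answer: I*sqrt(47976918)/66 ≈ 104.95*I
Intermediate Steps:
sqrt(-11014 + m(1/66)) = sqrt(-11014 + 1/66) = sqrt(-726923/66) = I*sqrt(47976918)/66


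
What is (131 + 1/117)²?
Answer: 234947584/13689 ≈ 17163.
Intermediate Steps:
(131 + 1/117)² = (15328/117)² = 234947584/13689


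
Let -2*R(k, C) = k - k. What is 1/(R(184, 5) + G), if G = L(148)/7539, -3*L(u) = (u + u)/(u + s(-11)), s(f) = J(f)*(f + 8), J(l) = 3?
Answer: -3143763/296 ≈ -10621.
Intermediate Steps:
s(f) = 24 + 3*f (s(f) = 3*(f + 8) = 3*(8 + f) = 24 + 3*f)
L(u) = -2*u/(3*(-9 + u)) (L(u) = -(u + u)/(3*(u + (24 + 3*(-11)))) = -2*u/(3*(u + (24 - 33))) = -2*u/(3*(u - 9)) = -2*u/(3*(-9 + u)))
R(k, C) = 0 (R(k, C) = -(k - k)/2 = -1/2*0 = 0)
G = -296/3143763 (G = -2*148/(-27 + 3*148)/7539 = -2*148/(-27 + 444)*(1/7539) = -2*148/417*(1/7539) = -2*148*1/417*(1/7539) = -296/417*1/7539 = -296/3143763 ≈ -9.4155e-5)
1/(R(184, 5) + G) = 1/(0 - 296/3143763) = 1/(-296/3143763) = -3143763/296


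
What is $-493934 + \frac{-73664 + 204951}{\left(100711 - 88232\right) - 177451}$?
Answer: $- \frac{81485411135}{164972} \approx -4.9394 \cdot 10^{5}$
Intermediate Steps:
$-493934 + \frac{-73664 + 204951}{\left(100711 - 88232\right) - 177451} = -493934 + \frac{131287}{\left(100711 - 88232\right) - 177451} = -493934 + \frac{131287}{12479 - 177451} = -493934 + \frac{131287}{-164972} = -493934 + 131287 \left(- \frac{1}{164972}\right) = -493934 - \frac{131287}{164972} = - \frac{81485411135}{164972}$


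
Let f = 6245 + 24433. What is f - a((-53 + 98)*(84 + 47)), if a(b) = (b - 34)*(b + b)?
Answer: -69070512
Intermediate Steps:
f = 30678
a(b) = 2*b*(-34 + b) (a(b) = (-34 + b)*(2*b) = 2*b*(-34 + b))
f - a((-53 + 98)*(84 + 47)) = 30678 - 2*(-53 + 98)*(84 + 47)*(-34 + (-53 + 98)*(84 + 47)) = 30678 - 2*45*131*(-34 + 45*131) = 30678 - 2*5895*(-34 + 5895) = 30678 - 2*5895*5861 = 30678 - 1*69101190 = 30678 - 69101190 = -69070512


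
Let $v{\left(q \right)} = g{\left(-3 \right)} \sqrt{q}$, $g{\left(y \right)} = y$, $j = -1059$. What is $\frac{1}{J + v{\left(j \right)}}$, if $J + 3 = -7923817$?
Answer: $\frac{i}{- 7923820 i + 3 \sqrt{1059}} \approx -1.262 \cdot 10^{-7} + 1.5549 \cdot 10^{-12} i$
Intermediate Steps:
$J = -7923820$ ($J = -3 - 7923817 = -7923820$)
$v{\left(q \right)} = - 3 \sqrt{q}$
$\frac{1}{J + v{\left(j \right)}} = \frac{1}{-7923820 - 3 \sqrt{-1059}} = \frac{1}{-7923820 - 3 i \sqrt{1059}}$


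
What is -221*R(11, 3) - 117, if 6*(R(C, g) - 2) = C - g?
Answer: -2561/3 ≈ -853.67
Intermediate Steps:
R(C, g) = 2 - g/6 + C/6 (R(C, g) = 2 + (C - g)/6 = 2 + (-g/6 + C/6) = 2 - g/6 + C/6)
-221*R(11, 3) - 117 = -221*(2 - ⅙*3 + (⅙)*11) - 117 = -221*(2 - ½ + 11/6) - 117 = -221*10/3 - 117 = -2210/3 - 117 = -2561/3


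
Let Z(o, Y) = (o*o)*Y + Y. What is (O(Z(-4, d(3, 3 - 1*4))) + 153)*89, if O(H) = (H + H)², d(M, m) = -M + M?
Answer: 13617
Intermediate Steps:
d(M, m) = 0
Z(o, Y) = Y + Y*o² (Z(o, Y) = o²*Y + Y = Y*o² + Y = Y + Y*o²)
O(H) = 4*H² (O(H) = (2*H)² = 4*H²)
(O(Z(-4, d(3, 3 - 1*4))) + 153)*89 = (4*(0*(1 + (-4)²))² + 153)*89 = (4*(0*(1 + 16))² + 153)*89 = (4*(0*17)² + 153)*89 = (4*0² + 153)*89 = (4*0 + 153)*89 = (0 + 153)*89 = 153*89 = 13617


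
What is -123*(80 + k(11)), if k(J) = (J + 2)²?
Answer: -30627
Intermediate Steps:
k(J) = (2 + J)²
-123*(80 + k(11)) = -123*(80 + (2 + 11)²) = -123*(80 + 13²) = -123*(80 + 169) = -123*249 = -30627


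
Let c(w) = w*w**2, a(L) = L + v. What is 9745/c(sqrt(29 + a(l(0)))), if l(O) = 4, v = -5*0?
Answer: 9745*sqrt(33)/1089 ≈ 51.406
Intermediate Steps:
v = 0
a(L) = L (a(L) = L + 0 = L)
c(w) = w**3
9745/c(sqrt(29 + a(l(0)))) = 9745/((sqrt(29 + 4))**3) = 9745/((sqrt(33))**3) = 9745/((33*sqrt(33))) = 9745*(sqrt(33)/1089) = 9745*sqrt(33)/1089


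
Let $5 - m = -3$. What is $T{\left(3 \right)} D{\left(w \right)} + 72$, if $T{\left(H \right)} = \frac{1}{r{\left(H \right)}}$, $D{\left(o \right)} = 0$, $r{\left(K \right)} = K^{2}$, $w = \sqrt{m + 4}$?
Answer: $72$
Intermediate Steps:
$m = 8$ ($m = 5 - -3 = 5 + 3 = 8$)
$w = 2 \sqrt{3}$ ($w = \sqrt{8 + 4} = \sqrt{12} = 2 \sqrt{3} \approx 3.4641$)
$T{\left(H \right)} = \frac{1}{H^{2}}$
$T{\left(3 \right)} D{\left(w \right)} + 72 = \frac{1}{9} \cdot 0 + 72 = 0 + 72 = 72$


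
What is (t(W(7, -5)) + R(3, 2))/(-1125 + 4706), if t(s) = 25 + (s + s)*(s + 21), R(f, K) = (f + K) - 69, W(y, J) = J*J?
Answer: 2261/3581 ≈ 0.63139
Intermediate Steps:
W(y, J) = J**2
R(f, K) = -69 + K + f (R(f, K) = (K + f) - 69 = -69 + K + f)
t(s) = 25 + 2*s*(21 + s) (t(s) = 25 + (2*s)*(21 + s) = 25 + 2*s*(21 + s))
(t(W(7, -5)) + R(3, 2))/(-1125 + 4706) = ((25 + 2*((-5)**2)**2 + 42*(-5)**2) + (-69 + 2 + 3))/(-1125 + 4706) = ((25 + 2*25**2 + 42*25) - 64)/3581 = ((25 + 2*625 + 1050) - 64)*(1/3581) = ((25 + 1250 + 1050) - 64)*(1/3581) = (2325 - 64)*(1/3581) = 2261*(1/3581) = 2261/3581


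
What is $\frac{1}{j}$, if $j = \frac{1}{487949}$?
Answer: $487949$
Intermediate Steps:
$j = \frac{1}{487949} \approx 2.0494 \cdot 10^{-6}$
$\frac{1}{j} = \frac{1}{\frac{1}{487949}} = 487949$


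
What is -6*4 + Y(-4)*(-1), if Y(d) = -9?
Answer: -15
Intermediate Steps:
-6*4 + Y(-4)*(-1) = -6*4 - 9*(-1) = -24 + 9 = -15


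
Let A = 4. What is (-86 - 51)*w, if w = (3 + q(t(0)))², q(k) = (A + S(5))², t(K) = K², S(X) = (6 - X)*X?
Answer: -966672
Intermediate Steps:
S(X) = X*(6 - X)
q(k) = 81 (q(k) = (4 + 5*(6 - 1*5))² = (4 + 5*(6 - 5))² = (4 + 5*1)² = (4 + 5)² = 9² = 81)
w = 7056 (w = (3 + 81)² = 84² = 7056)
(-86 - 51)*w = (-86 - 51)*7056 = -137*7056 = -966672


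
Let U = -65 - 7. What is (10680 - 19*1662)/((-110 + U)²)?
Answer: -10449/16562 ≈ -0.63090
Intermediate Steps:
U = -72
(10680 - 19*1662)/((-110 + U)²) = (10680 - 19*1662)/((-110 - 72)²) = (10680 - 1*31578)/((-182)²) = (10680 - 31578)/33124 = -20898*1/33124 = -10449/16562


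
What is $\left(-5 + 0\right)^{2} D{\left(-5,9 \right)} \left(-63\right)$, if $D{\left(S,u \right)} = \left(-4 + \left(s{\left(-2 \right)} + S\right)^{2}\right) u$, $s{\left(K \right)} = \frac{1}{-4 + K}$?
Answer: $- \frac{1286775}{4} \approx -3.2169 \cdot 10^{5}$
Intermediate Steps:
$D{\left(S,u \right)} = u \left(-4 + \left(- \frac{1}{6} + S\right)^{2}\right)$ ($D{\left(S,u \right)} = \left(-4 + \left(\frac{1}{-4 - 2} + S\right)^{2}\right) u = \left(-4 + \left(\frac{1}{-6} + S\right)^{2}\right) u = \left(-4 + \left(- \frac{1}{6} + S\right)^{2}\right) u = u \left(-4 + \left(- \frac{1}{6} + S\right)^{2}\right)$)
$\left(-5 + 0\right)^{2} D{\left(-5,9 \right)} \left(-63\right) = \left(-5 + 0\right)^{2} \cdot \frac{1}{36} \cdot 9 \left(-144 + \left(-1 + 6 \left(-5\right)\right)^{2}\right) \left(-63\right) = \left(-5\right)^{2} \cdot \frac{1}{36} \cdot 9 \left(-144 + \left(-1 - 30\right)^{2}\right) \left(-63\right) = 25 \cdot \frac{1}{36} \cdot 9 \left(-144 + \left(-31\right)^{2}\right) \left(-63\right) = 25 \cdot \frac{1}{36} \cdot 9 \left(-144 + 961\right) \left(-63\right) = 25 \cdot \frac{1}{36} \cdot 9 \cdot 817 \left(-63\right) = 25 \cdot \frac{817}{4} \left(-63\right) = \frac{20425}{4} \left(-63\right) = - \frac{1286775}{4}$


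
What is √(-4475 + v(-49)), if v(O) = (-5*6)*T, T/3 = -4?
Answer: I*√4115 ≈ 64.148*I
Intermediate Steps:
T = -12 (T = 3*(-4) = -12)
v(O) = 360 (v(O) = -5*6*(-12) = -30*(-12) = 360)
√(-4475 + v(-49)) = √(-4475 + 360) = √(-4115) = I*√4115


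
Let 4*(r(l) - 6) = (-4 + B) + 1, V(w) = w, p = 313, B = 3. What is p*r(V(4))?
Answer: 1878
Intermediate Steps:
r(l) = 6 (r(l) = 6 + ((-4 + 3) + 1)/4 = 6 + (-1 + 1)/4 = 6 + (¼)*0 = 6 + 0 = 6)
p*r(V(4)) = 313*6 = 1878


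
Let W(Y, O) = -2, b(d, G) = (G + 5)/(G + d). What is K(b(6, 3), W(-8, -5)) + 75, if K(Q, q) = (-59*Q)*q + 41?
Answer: 1988/9 ≈ 220.89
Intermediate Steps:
b(d, G) = (5 + G)/(G + d)
K(Q, q) = 41 - 59*Q*q (K(Q, q) = -59*Q*q + 41 = 41 - 59*Q*q)
K(b(6, 3), W(-8, -5)) + 75 = (41 - 59*(5 + 3)/(3 + 6)*(-2)) + 75 = (41 - 59*8/9*(-2)) + 75 = (41 + 944/9) + 75 = 1313/9 + 75 = 1988/9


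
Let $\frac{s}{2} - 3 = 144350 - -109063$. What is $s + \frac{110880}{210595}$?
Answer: $\frac{277237392}{547} \approx 5.0683 \cdot 10^{5}$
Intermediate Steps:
$s = 506832$ ($s = 6 + 2 \left(144350 - -109063\right) = 6 + 2 \left(144350 + 109063\right) = 6 + 2 \cdot 253413 = 6 + 506826 = 506832$)
$s + \frac{110880}{210595} = 506832 + \frac{110880}{210595} = 506832 + 110880 \cdot \frac{1}{210595} = 506832 + \frac{288}{547} = \frac{277237392}{547}$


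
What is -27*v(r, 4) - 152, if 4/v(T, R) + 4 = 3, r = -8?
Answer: -44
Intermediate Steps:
v(T, R) = -4 (v(T, R) = 4/(-4 + 3) = 4/(-1) = 4*(-1) = -4)
-27*v(r, 4) - 152 = -27*(-4) - 152 = 108 - 152 = -44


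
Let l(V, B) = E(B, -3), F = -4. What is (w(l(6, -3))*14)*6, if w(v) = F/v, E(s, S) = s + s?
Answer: 56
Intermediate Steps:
E(s, S) = 2*s
l(V, B) = 2*B
w(v) = -4/v
(w(l(6, -3))*14)*6 = (-4/(2*(-3))*14)*6 = (-4/(-6)*14)*6 = (-4*(-⅙)*14)*6 = ((⅔)*14)*6 = (28/3)*6 = 56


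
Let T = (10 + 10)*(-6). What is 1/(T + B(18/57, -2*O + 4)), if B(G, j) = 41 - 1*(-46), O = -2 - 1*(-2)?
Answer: -1/33 ≈ -0.030303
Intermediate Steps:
O = 0 (O = -2 + 2 = 0)
B(G, j) = 87 (B(G, j) = 41 + 46 = 87)
T = -120 (T = 20*(-6) = -120)
1/(T + B(18/57, -2*O + 4)) = 1/(-120 + 87) = 1/(-33) = -1/33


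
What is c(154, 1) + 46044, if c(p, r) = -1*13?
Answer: 46031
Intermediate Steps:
c(p, r) = -13
c(154, 1) + 46044 = -13 + 46044 = 46031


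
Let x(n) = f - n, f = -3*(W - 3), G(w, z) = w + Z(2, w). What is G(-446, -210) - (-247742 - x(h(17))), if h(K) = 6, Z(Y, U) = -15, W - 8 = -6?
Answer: 247278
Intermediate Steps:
W = 2 (W = 8 - 6 = 2)
G(w, z) = -15 + w (G(w, z) = w - 15 = -15 + w)
f = 3 (f = -3*(2 - 3) = -3*(-1) = 3)
x(n) = 3 - n
G(-446, -210) - (-247742 - x(h(17))) = (-15 - 446) - (-247742 - (3 - 1*6)) = -461 - (-247742 - (3 - 6)) = -461 - (-247742 - 1*(-3)) = -461 - (-247742 + 3) = -461 - 1*(-247739) = -461 + 247739 = 247278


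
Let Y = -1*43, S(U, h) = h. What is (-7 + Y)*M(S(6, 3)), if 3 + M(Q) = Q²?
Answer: -300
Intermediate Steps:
M(Q) = -3 + Q²
Y = -43
(-7 + Y)*M(S(6, 3)) = (-7 - 43)*(-3 + 3²) = -50*(-3 + 9) = -50*6 = -300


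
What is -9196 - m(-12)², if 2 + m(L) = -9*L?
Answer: -20432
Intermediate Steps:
m(L) = -2 - 9*L
-9196 - m(-12)² = -9196 - (-2 - 9*(-12))² = -9196 - (-2 + 108)² = -9196 - 1*106² = -9196 - 1*11236 = -9196 - 11236 = -20432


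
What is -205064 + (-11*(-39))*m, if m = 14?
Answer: -199058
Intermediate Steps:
-205064 + (-11*(-39))*m = -205064 - 11*(-39)*14 = -205064 + 429*14 = -205064 + 6006 = -199058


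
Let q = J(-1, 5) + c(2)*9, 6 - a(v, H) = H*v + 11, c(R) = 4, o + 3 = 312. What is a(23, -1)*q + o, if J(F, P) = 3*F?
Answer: 903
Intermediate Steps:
o = 309 (o = -3 + 312 = 309)
a(v, H) = -5 - H*v (a(v, H) = 6 - (H*v + 11) = 6 - (11 + H*v) = 6 + (-11 - H*v) = -5 - H*v)
q = 33 (q = 3*(-1) + 4*9 = -3 + 36 = 33)
a(23, -1)*q + o = (-5 - 1*(-1)*23)*33 + 309 = (-5 + 23)*33 + 309 = 18*33 + 309 = 594 + 309 = 903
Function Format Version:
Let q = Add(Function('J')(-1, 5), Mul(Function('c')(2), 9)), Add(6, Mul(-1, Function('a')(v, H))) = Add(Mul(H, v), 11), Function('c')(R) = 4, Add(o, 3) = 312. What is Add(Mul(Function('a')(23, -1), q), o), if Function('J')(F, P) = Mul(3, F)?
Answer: 903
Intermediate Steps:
o = 309 (o = Add(-3, 312) = 309)
Function('a')(v, H) = Add(-5, Mul(-1, H, v)) (Function('a')(v, H) = Add(6, Mul(-1, Add(Mul(H, v), 11))) = Add(6, Mul(-1, Add(11, Mul(H, v)))) = Add(6, Add(-11, Mul(-1, H, v))) = Add(-5, Mul(-1, H, v)))
q = 33 (q = Add(Mul(3, -1), Mul(4, 9)) = Add(-3, 36) = 33)
Add(Mul(Function('a')(23, -1), q), o) = Add(Mul(Add(-5, Mul(-1, -1, 23)), 33), 309) = Add(Mul(Add(-5, 23), 33), 309) = Add(Mul(18, 33), 309) = Add(594, 309) = 903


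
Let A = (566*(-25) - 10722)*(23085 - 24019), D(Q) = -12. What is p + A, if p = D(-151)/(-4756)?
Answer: 27621002675/1189 ≈ 2.3230e+7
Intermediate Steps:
p = 3/1189 (p = -12/(-4756) = -12*(-1/4756) = 3/1189 ≈ 0.0025231)
A = 23230448 (A = (-14150 - 10722)*(-934) = -24872*(-934) = 23230448)
p + A = 3/1189 + 23230448 = 27621002675/1189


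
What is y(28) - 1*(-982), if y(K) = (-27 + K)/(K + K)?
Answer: 54993/56 ≈ 982.02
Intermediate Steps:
y(K) = (-27 + K)/(2*K) (y(K) = (-27 + K)/((2*K)) = (-27 + K)*(1/(2*K)) = (-27 + K)/(2*K))
y(28) - 1*(-982) = (½)*(-27 + 28)/28 - 1*(-982) = (½)*(1/28)*1 + 982 = 1/56 + 982 = 54993/56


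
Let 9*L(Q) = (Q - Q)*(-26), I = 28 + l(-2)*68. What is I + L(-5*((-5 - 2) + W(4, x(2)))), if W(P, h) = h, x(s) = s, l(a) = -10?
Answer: -652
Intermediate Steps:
I = -652 (I = 28 - 10*68 = 28 - 680 = -652)
L(Q) = 0 (L(Q) = ((Q - Q)*(-26))/9 = (0*(-26))/9 = (⅑)*0 = 0)
I + L(-5*((-5 - 2) + W(4, x(2)))) = -652 + 0 = -652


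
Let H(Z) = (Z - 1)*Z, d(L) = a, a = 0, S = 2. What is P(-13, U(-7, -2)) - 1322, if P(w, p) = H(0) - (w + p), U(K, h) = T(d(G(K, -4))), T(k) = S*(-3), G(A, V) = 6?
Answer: -1303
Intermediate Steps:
d(L) = 0
H(Z) = Z*(-1 + Z) (H(Z) = (-1 + Z)*Z = Z*(-1 + Z))
T(k) = -6 (T(k) = 2*(-3) = -6)
U(K, h) = -6
P(w, p) = -p - w (P(w, p) = 0*(-1 + 0) - (w + p) = 0*(-1) - (p + w) = 0 + (-p - w) = -p - w)
P(-13, U(-7, -2)) - 1322 = (-1*(-6) - 1*(-13)) - 1322 = (6 + 13) - 1322 = 19 - 1322 = -1303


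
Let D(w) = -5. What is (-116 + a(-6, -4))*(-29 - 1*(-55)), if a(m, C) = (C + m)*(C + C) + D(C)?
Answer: -1066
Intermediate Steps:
a(m, C) = -5 + 2*C*(C + m) (a(m, C) = (C + m)*(C + C) - 5 = (C + m)*(2*C) - 5 = 2*C*(C + m) - 5 = -5 + 2*C*(C + m))
(-116 + a(-6, -4))*(-29 - 1*(-55)) = (-116 + (-5 + 2*(-4)**2 + 2*(-4)*(-6)))*(-29 - 1*(-55)) = (-116 + (-5 + 2*16 + 48))*(-29 + 55) = (-116 + (-5 + 32 + 48))*26 = (-116 + 75)*26 = -41*26 = -1066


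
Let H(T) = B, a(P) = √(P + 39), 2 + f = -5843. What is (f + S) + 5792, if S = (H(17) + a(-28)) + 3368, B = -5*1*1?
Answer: 3310 + √11 ≈ 3313.3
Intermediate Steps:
f = -5845 (f = -2 - 5843 = -5845)
a(P) = √(39 + P)
B = -5 (B = -5*1 = -5)
H(T) = -5
S = 3363 + √11 (S = (-5 + √(39 - 28)) + 3368 = (-5 + √11) + 3368 = 3363 + √11 ≈ 3366.3)
(f + S) + 5792 = (-5845 + (3363 + √11)) + 5792 = (-2482 + √11) + 5792 = 3310 + √11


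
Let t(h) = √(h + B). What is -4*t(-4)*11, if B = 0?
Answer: -88*I ≈ -88.0*I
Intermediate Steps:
t(h) = √h (t(h) = √(h + 0) = √h)
-4*t(-4)*11 = -8*I*11 = -88*I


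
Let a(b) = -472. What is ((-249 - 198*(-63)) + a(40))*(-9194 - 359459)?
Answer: -4332778709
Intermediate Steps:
((-249 - 198*(-63)) + a(40))*(-9194 - 359459) = ((-249 - 198*(-63)) - 472)*(-9194 - 359459) = ((-249 + 12474) - 472)*(-368653) = (12225 - 472)*(-368653) = 11753*(-368653) = -4332778709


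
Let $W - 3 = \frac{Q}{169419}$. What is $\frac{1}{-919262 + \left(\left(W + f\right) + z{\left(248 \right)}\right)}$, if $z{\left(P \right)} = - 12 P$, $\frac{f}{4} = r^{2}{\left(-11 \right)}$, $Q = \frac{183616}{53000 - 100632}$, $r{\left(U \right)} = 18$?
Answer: $- \frac{504360363}{464485128352333} \approx -1.0858 \cdot 10^{-6}$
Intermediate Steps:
$Q = - \frac{11476}{2977}$ ($Q = \frac{183616}{53000 - 100632} = \frac{183616}{-47632} = 183616 \left(- \frac{1}{47632}\right) = - \frac{11476}{2977} \approx -3.8549$)
$f = 1296$ ($f = 4 \cdot 18^{2} = 4 \cdot 324 = 1296$)
$W = \frac{1513069613}{504360363}$ ($W = 3 - \frac{11476}{2977 \cdot 169419} = 3 - \frac{11476}{504360363} = \frac{1513069613}{504360363} \approx 3.0$)
$\frac{1}{-919262 + \left(\left(W + f\right) + z{\left(248 \right)}\right)} = \frac{1}{-919262 + \left(\left(\frac{1513069613}{504360363} + 1296\right) - 2976\right)} = \frac{1}{-919262 + \left(\frac{655164100061}{504360363} - 2976\right)} = \frac{1}{-919262 - \frac{845812340227}{504360363}} = \frac{1}{- \frac{464485128352333}{504360363}} = - \frac{504360363}{464485128352333}$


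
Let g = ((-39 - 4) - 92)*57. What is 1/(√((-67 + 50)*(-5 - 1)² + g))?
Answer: -I*√923/2769 ≈ -0.010972*I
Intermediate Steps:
g = -7695 (g = (-43 - 92)*57 = -135*57 = -7695)
1/(√((-67 + 50)*(-5 - 1)² + g)) = 1/(√((-67 + 50)*(-5 - 1)² - 7695)) = 1/(√(-17*(-6)² - 7695)) = 1/(√(-17*36 - 7695)) = 1/(√(-612 - 7695)) = 1/(√(-8307)) = 1/(3*I*√923) = -I*√923/2769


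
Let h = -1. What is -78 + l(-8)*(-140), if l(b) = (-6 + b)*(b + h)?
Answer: -17718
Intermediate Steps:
l(b) = (-1 + b)*(-6 + b) (l(b) = (-6 + b)*(b - 1) = (-6 + b)*(-1 + b) = (-1 + b)*(-6 + b))
-78 + l(-8)*(-140) = -78 + (6 + (-8)**2 - 7*(-8))*(-140) = -78 + (6 + 64 + 56)*(-140) = -78 + 126*(-140) = -78 - 17640 = -17718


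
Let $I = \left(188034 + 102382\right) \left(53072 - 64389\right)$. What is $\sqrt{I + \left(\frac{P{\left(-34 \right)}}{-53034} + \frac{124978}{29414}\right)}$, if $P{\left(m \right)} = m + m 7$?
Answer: $\frac{i \sqrt{10201234636878625562640693}}{55712217} \approx 57329.0 i$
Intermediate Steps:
$P{\left(m \right)} = 8 m$ ($P{\left(m \right)} = m + 7 m = 8 m$)
$I = -3286637872$ ($I = 290416 \left(-11317\right) = -3286637872$)
$\sqrt{I + \left(\frac{P{\left(-34 \right)}}{-53034} + \frac{124978}{29414}\right)} = \sqrt{-3286637872 + \left(\frac{8 \left(-34\right)}{-53034} + \frac{124978}{29414}\right)} = \sqrt{-3286637872 + \left(\left(-272\right) \left(- \frac{1}{53034}\right) + 124978 \cdot \frac{1}{29414}\right)} = \sqrt{-3286637872 + \left(\frac{136}{26517} + \frac{8927}{2101}\right)} = \sqrt{-3286637872 + \frac{237002995}{55712217}} = \sqrt{- \frac{183105882088279229}{55712217}} = \frac{i \sqrt{10201234636878625562640693}}{55712217}$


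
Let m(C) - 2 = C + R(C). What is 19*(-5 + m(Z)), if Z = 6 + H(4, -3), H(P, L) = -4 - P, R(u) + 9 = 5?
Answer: -171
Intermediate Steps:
R(u) = -4 (R(u) = -9 + 5 = -4)
Z = -2 (Z = 6 + (-4 - 1*4) = 6 + (-4 - 4) = 6 - 8 = -2)
m(C) = -2 + C (m(C) = 2 + (C - 4) = 2 + (-4 + C) = -2 + C)
19*(-5 + m(Z)) = 19*(-5 + (-2 - 2)) = 19*(-5 - 4) = 19*(-9) = -171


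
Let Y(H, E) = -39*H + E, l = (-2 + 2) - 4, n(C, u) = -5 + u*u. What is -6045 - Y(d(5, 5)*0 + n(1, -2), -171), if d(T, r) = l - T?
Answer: -5913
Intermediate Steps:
n(C, u) = -5 + u**2
l = -4 (l = 0 - 4 = -4)
d(T, r) = -4 - T
Y(H, E) = E - 39*H
-6045 - Y(d(5, 5)*0 + n(1, -2), -171) = -6045 - (-171 - 39*((-4 - 1*5)*0 + (-5 + (-2)**2))) = -6045 - (-171 - 39*((-4 - 5)*0 + (-5 + 4))) = -6045 - (-171 - 39*(-9*0 - 1)) = -6045 - (-171 - 39*(0 - 1)) = -6045 - (-171 - 39*(-1)) = -6045 - (-171 + 39) = -6045 - 1*(-132) = -6045 + 132 = -5913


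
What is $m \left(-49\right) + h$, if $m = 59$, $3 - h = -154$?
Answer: $-2734$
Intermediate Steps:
$h = 157$ ($h = 3 - -154 = 3 + 154 = 157$)
$m \left(-49\right) + h = 59 \left(-49\right) + 157 = -2891 + 157 = -2734$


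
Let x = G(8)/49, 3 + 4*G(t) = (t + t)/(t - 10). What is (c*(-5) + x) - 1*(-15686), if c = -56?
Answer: 3129325/196 ≈ 15966.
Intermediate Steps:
G(t) = -3/4 + t/(2*(-10 + t)) (G(t) = -3/4 + ((t + t)/(t - 10))/4 = -3/4 + ((2*t)/(-10 + t))/4 = -3/4 + (2*t/(-10 + t))/4 = -3/4 + t/(2*(-10 + t)))
x = -11/196 (x = ((30 - 1*8)/(4*(-10 + 8)))/49 = ((1/4)*(30 - 8)/(-2))*(1/49) = ((1/4)*(-1/2)*22)*(1/49) = -11/4*1/49 = -11/196 ≈ -0.056122)
(c*(-5) + x) - 1*(-15686) = (-56*(-5) - 11/196) - 1*(-15686) = (280 - 11/196) + 15686 = 54869/196 + 15686 = 3129325/196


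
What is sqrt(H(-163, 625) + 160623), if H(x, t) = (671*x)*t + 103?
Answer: I*sqrt(68197399) ≈ 8258.2*I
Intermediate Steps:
H(x, t) = 103 + 671*t*x (H(x, t) = 671*t*x + 103 = 103 + 671*t*x)
sqrt(H(-163, 625) + 160623) = sqrt((103 + 671*625*(-163)) + 160623) = sqrt((103 - 68358125) + 160623) = sqrt(-68358022 + 160623) = sqrt(-68197399) = I*sqrt(68197399)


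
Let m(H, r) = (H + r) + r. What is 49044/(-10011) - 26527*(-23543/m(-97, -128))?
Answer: -2084046233101/1177961 ≈ -1.7692e+6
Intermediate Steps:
m(H, r) = H + 2*r
49044/(-10011) - 26527*(-23543/m(-97, -128)) = 49044/(-10011) - 26527*(-23543/(-97 + 2*(-128))) = 49044*(-1/10011) - 26527*(-23543/(-97 - 256)) = -16348/3337 - 26527/((-353*(-1/23543))) = -16348/3337 - 26527/353/23543 = -16348/3337 - 26527*23543/353 = -16348/3337 - 624525161/353 = -2084046233101/1177961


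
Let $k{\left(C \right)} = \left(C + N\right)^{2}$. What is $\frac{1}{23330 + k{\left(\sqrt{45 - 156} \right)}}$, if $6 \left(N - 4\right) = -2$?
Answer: $\frac{470457}{10929986995} - \frac{297 i \sqrt{111}}{21859973990} \approx 4.3043 \cdot 10^{-5} - 1.4314 \cdot 10^{-7} i$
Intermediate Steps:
$N = \frac{11}{3}$ ($N = 4 + \frac{1}{6} \left(-2\right) = 4 - \frac{1}{3} = \frac{11}{3} \approx 3.6667$)
$k{\left(C \right)} = \left(\frac{11}{3} + C\right)^{2}$ ($k{\left(C \right)} = \left(C + \frac{11}{3}\right)^{2} = \left(\frac{11}{3} + C\right)^{2}$)
$\frac{1}{23330 + k{\left(\sqrt{45 - 156} \right)}} = \frac{1}{23330 + \frac{\left(11 + 3 \sqrt{45 - 156}\right)^{2}}{9}} = \frac{1}{23330 + \frac{\left(11 + 3 \sqrt{-111}\right)^{2}}{9}} = \frac{1}{23330 + \frac{\left(11 + 3 i \sqrt{111}\right)^{2}}{9}}$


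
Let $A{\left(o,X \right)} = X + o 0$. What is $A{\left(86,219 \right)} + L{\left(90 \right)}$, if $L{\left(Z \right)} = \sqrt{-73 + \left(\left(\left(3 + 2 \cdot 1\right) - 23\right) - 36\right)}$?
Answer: $219 + i \sqrt{127} \approx 219.0 + 11.269 i$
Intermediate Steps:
$A{\left(o,X \right)} = X$ ($A{\left(o,X \right)} = X + 0 = X$)
$L{\left(Z \right)} = i \sqrt{127}$ ($L{\left(Z \right)} = \sqrt{-73 + \left(\left(\left(3 + 2\right) - 23\right) - 36\right)} = \sqrt{-73 + \left(\left(5 - 23\right) - 36\right)} = \sqrt{-73 - 54} = \sqrt{-127} = i \sqrt{127}$)
$A{\left(86,219 \right)} + L{\left(90 \right)} = 219 + i \sqrt{127}$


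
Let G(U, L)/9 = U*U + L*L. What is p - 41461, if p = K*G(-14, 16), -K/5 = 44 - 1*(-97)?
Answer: -2909401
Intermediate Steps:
K = -705 (K = -5*(44 - 1*(-97)) = -5*(44 + 97) = -5*141 = -705)
G(U, L) = 9*L² + 9*U² (G(U, L) = 9*(U*U + L*L) = 9*(U² + L²) = 9*(L² + U²) = 9*L² + 9*U²)
p = -2867940 (p = -705*(9*16² + 9*(-14)²) = -705*(9*256 + 9*196) = -705*(2304 + 1764) = -705*4068 = -2867940)
p - 41461 = -2867940 - 41461 = -2909401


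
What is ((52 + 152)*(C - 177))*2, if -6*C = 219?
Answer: -87108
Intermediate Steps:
C = -73/2 (C = -⅙*219 = -73/2 ≈ -36.500)
((52 + 152)*(C - 177))*2 = ((52 + 152)*(-73/2 - 177))*2 = (204*(-427/2))*2 = -43554*2 = -87108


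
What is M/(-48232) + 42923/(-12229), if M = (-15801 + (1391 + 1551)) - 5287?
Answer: -924177351/294914564 ≈ -3.1337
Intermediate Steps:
M = -18146 (M = (-15801 + 2942) - 5287 = -12859 - 5287 = -18146)
M/(-48232) + 42923/(-12229) = -18146/(-48232) + 42923/(-12229) = -18146*(-1/48232) + 42923*(-1/12229) = 9073/24116 - 42923/12229 = -924177351/294914564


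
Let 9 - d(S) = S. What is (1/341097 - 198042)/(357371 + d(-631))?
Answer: -67551532073/122116478067 ≈ -0.55317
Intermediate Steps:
d(S) = 9 - S
(1/341097 - 198042)/(357371 + d(-631)) = (1/341097 - 198042)/(357371 + (9 - 1*(-631))) = (1/341097 - 198042)/(357371 + (9 + 631)) = -67551532073/(341097*(357371 + 640)) = -67551532073/341097/358011 = -67551532073/341097*1/358011 = -67551532073/122116478067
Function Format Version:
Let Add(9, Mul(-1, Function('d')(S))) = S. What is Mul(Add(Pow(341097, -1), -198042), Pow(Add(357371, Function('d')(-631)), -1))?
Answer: Rational(-67551532073, 122116478067) ≈ -0.55317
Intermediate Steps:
Function('d')(S) = Add(9, Mul(-1, S))
Mul(Add(Pow(341097, -1), -198042), Pow(Add(357371, Function('d')(-631)), -1)) = Mul(Add(Pow(341097, -1), -198042), Pow(Add(357371, Add(9, Mul(-1, -631))), -1)) = Mul(Add(Rational(1, 341097), -198042), Pow(Add(357371, Add(9, 631)), -1)) = Mul(Rational(-67551532073, 341097), Pow(Add(357371, 640), -1)) = Mul(Rational(-67551532073, 341097), Pow(358011, -1)) = Mul(Rational(-67551532073, 341097), Rational(1, 358011)) = Rational(-67551532073, 122116478067)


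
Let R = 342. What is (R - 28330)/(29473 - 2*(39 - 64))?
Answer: -27988/29523 ≈ -0.94801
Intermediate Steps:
(R - 28330)/(29473 - 2*(39 - 64)) = (342 - 28330)/(29473 - 2*(39 - 64)) = -27988/(29473 - 2*(-25)) = -27988/(29473 + 50) = -27988/29523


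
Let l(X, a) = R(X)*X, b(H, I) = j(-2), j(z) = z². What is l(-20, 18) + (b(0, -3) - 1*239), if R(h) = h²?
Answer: -8235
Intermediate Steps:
b(H, I) = 4 (b(H, I) = (-2)² = 4)
l(X, a) = X³ (l(X, a) = X²*X = X³)
l(-20, 18) + (b(0, -3) - 1*239) = (-20)³ + (4 - 1*239) = -8000 + (4 - 239) = -8000 - 235 = -8235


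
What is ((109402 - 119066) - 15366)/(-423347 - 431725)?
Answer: 12515/427536 ≈ 0.029272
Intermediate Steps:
((109402 - 119066) - 15366)/(-423347 - 431725) = (-9664 - 15366)/(-855072) = -25030*(-1/855072) = 12515/427536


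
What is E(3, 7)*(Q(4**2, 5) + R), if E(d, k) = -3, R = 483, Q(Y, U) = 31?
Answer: -1542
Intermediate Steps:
E(3, 7)*(Q(4**2, 5) + R) = -3*(31 + 483) = -3*514 = -1542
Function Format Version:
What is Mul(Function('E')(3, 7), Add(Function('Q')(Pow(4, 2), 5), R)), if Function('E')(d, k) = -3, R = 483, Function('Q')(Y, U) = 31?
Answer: -1542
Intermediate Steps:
Mul(Function('E')(3, 7), Add(Function('Q')(Pow(4, 2), 5), R)) = Mul(-3, Add(31, 483)) = Mul(-3, 514) = -1542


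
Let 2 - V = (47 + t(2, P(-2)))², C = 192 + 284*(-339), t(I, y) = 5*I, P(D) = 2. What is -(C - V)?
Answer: 92837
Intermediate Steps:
C = -96084 (C = 192 - 96276 = -96084)
V = -3247 (V = 2 - (47 + 5*2)² = 2 - (47 + 10)² = 2 - 1*57² = 2 - 1*3249 = 2 - 3249 = -3247)
-(C - V) = -(-96084 - 1*(-3247)) = -(-96084 + 3247) = -1*(-92837) = 92837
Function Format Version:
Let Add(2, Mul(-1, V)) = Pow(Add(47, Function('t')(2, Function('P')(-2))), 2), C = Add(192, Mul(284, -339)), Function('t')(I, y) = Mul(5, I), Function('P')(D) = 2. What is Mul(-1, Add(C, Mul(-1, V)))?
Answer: 92837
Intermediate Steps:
C = -96084 (C = Add(192, -96276) = -96084)
V = -3247 (V = Add(2, Mul(-1, Pow(Add(47, Mul(5, 2)), 2))) = Add(2, Mul(-1, Pow(Add(47, 10), 2))) = Add(2, Mul(-1, Pow(57, 2))) = Add(2, Mul(-1, 3249)) = Add(2, -3249) = -3247)
Mul(-1, Add(C, Mul(-1, V))) = Mul(-1, Add(-96084, Mul(-1, -3247))) = Mul(-1, Add(-96084, 3247)) = Mul(-1, -92837) = 92837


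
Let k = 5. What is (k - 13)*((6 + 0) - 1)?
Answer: -40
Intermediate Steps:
(k - 13)*((6 + 0) - 1) = (5 - 13)*((6 + 0) - 1) = -8*(6 - 1) = -8*5 = -40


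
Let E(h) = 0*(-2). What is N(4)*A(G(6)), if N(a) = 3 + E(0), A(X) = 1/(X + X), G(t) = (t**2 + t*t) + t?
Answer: 1/52 ≈ 0.019231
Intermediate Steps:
G(t) = t + 2*t**2 (G(t) = (t**2 + t**2) + t = 2*t**2 + t = t + 2*t**2)
A(X) = 1/(2*X)
E(h) = 0
N(a) = 3 (N(a) = 3 + 0 = 3)
N(4)*A(G(6)) = 3*(1/(2*((6*(1 + 2*6))))) = 3*(1/(2*((6*(1 + 12))))) = 3*(1/(2*((6*13)))) = 3*((1/2)/78) = 3*((1/2)*(1/78)) = 3*(1/156) = 1/52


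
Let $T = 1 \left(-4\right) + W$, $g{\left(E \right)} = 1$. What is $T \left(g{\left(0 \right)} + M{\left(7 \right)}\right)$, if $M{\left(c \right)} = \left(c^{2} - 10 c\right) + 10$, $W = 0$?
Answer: $40$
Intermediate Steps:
$M{\left(c \right)} = 10 + c^{2} - 10 c$
$T = -4$ ($T = 1 \left(-4\right) + 0 = -4 + 0 = -4$)
$T \left(g{\left(0 \right)} + M{\left(7 \right)}\right) = - 4 \left(1 + \left(10 + 7^{2} - 70\right)\right) = - 4 \left(1 + \left(10 + 49 - 70\right)\right) = - 4 \left(1 - 11\right) = \left(-4\right) \left(-10\right) = 40$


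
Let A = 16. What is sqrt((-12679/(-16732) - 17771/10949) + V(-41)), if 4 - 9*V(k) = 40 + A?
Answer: I*sqrt(501645069162427915)/274798002 ≈ 2.5774*I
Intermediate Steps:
V(k) = -52/9 (V(k) = 4/9 - (40 + 16)/9 = 4/9 - 1/9*56 = 4/9 - 56/9 = -52/9)
sqrt((-12679/(-16732) - 17771/10949) + V(-41)) = sqrt((-12679/(-16732) - 17771/10949) - 52/9) = sqrt((-12679*(-1/16732) - 17771*1/10949) - 52/9) = sqrt((12679/16732 - 17771/10949) - 52/9) = sqrt(-158522001/183198668 - 52/9) = sqrt(-10953028745/1648788012) = I*sqrt(501645069162427915)/274798002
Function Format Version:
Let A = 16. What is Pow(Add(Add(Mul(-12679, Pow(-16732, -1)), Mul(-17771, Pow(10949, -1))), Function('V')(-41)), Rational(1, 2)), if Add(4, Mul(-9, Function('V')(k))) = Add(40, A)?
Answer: Mul(Rational(1, 274798002), I, Pow(501645069162427915, Rational(1, 2))) ≈ Mul(2.5774, I)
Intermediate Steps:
Function('V')(k) = Rational(-52, 9) (Function('V')(k) = Add(Rational(4, 9), Mul(Rational(-1, 9), Add(40, 16))) = Add(Rational(4, 9), Mul(Rational(-1, 9), 56)) = Add(Rational(4, 9), Rational(-56, 9)) = Rational(-52, 9))
Pow(Add(Add(Mul(-12679, Pow(-16732, -1)), Mul(-17771, Pow(10949, -1))), Function('V')(-41)), Rational(1, 2)) = Pow(Add(Add(Mul(-12679, Pow(-16732, -1)), Mul(-17771, Pow(10949, -1))), Rational(-52, 9)), Rational(1, 2)) = Pow(Add(Add(Mul(-12679, Rational(-1, 16732)), Mul(-17771, Rational(1, 10949))), Rational(-52, 9)), Rational(1, 2)) = Pow(Add(Add(Rational(12679, 16732), Rational(-17771, 10949)), Rational(-52, 9)), Rational(1, 2)) = Pow(Add(Rational(-158522001, 183198668), Rational(-52, 9)), Rational(1, 2)) = Pow(Rational(-10953028745, 1648788012), Rational(1, 2)) = Mul(Rational(1, 274798002), I, Pow(501645069162427915, Rational(1, 2)))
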